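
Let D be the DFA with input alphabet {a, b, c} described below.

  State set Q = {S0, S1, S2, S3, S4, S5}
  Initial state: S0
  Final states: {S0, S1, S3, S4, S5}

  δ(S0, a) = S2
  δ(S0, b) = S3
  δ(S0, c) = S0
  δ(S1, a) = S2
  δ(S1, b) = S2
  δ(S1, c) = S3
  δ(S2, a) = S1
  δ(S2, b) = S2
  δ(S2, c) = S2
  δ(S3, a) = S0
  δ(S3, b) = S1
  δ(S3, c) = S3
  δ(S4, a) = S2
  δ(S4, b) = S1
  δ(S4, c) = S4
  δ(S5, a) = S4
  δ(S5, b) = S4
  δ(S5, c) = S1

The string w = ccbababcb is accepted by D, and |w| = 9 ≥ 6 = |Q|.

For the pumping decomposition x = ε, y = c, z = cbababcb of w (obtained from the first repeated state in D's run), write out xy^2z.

cccbababcb

xy^2z = ε·c·c·cbababcb = cccbababcb.
Reading y = c takes D from S0 back to S0, so after x·y·y the machine is still in S0, and z then leads to the accepting state S1. Hence cccbababcb ∈ L(D).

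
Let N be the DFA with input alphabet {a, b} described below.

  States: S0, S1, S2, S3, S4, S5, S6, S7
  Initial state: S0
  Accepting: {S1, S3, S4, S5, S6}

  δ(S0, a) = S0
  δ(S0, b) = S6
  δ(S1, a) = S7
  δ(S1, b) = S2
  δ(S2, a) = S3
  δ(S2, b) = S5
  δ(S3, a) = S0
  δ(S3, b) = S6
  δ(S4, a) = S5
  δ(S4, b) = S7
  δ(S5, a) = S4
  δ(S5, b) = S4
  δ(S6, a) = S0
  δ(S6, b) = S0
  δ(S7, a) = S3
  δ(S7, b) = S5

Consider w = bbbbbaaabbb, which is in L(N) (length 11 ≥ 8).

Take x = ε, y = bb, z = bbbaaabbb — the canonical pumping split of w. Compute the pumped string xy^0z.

xy⁰z = xz = ε·bbbaaabbb = bbbaaabbb.
Reading y = bb takes N from S0 back to S0, so after x the machine is still in S0, and z then leads to the accepting state S6. Hence bbbaaabbb ∈ L(N).

bbbaaabbb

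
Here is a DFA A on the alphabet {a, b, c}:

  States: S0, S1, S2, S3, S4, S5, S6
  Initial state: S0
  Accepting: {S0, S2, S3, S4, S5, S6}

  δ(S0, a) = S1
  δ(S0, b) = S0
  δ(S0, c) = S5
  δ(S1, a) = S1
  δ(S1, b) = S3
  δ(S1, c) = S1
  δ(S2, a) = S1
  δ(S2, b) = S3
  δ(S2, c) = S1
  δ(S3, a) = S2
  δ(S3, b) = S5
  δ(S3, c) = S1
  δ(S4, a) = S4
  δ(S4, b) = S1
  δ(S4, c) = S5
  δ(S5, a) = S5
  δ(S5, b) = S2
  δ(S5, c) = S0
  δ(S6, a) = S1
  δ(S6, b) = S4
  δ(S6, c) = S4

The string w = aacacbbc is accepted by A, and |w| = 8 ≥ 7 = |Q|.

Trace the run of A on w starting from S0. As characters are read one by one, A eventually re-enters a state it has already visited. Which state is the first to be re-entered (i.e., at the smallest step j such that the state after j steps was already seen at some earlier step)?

S1

Run of A on w = a a c a c b b c:
  step 0: S0  (start)
  step 1: S1  (read a: S0→S1)
  step 2: S1  (read a: S1→S1)   ← first repeat (S1 seen earlier)
  step 3: S1  (read c: S1→S1)
  step 4: S1  (read a: S1→S1)
  step 5: S1  (read c: S1→S1)
  step 6: S3  (read b: S1→S3)
  step 7: S5  (read b: S3→S5)
  step 8: S0  (read c: S5→S0)

The earliest repeat is at step j = 2: A is in S1, which it already visited at step i = 1.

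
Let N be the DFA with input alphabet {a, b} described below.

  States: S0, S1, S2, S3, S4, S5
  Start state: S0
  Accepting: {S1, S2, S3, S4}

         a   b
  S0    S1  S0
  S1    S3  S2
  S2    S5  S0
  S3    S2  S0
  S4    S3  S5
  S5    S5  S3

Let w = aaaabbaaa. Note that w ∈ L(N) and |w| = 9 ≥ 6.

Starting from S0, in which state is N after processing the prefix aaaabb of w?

S0

State sequence: S0 -a-> S1 -a-> S3 -a-> S2 -a-> S5 -b-> S3 -b-> S0

After reading 6 characters, N is in state S0.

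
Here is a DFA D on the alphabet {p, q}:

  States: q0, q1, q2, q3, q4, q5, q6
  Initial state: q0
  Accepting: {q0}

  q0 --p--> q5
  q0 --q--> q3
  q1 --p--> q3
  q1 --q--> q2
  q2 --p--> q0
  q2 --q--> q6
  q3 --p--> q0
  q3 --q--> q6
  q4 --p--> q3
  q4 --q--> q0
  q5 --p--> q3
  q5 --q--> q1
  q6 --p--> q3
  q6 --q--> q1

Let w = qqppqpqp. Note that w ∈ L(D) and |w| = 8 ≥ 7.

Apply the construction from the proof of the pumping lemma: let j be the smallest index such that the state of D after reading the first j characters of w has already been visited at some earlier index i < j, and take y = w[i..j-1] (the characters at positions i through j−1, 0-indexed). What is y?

qp

State sequence: q0 -q-> q3 -q-> q6 -p-> q3 -p-> q0 -q-> q3 -p-> q0 -q-> q3 -p-> q0
First repeat at step 3: q3 was already visited.

So i = 1, j = 3, giving x = w[0:1] = q, y = w[1:3] = qp, z = w[3:8] = pqpqp.
Check: |xy| = 3 ≤ 7 and |y| = 2 ≥ 1. Reading y takes D from q3 back to q3, so every xyⁱz is accepted.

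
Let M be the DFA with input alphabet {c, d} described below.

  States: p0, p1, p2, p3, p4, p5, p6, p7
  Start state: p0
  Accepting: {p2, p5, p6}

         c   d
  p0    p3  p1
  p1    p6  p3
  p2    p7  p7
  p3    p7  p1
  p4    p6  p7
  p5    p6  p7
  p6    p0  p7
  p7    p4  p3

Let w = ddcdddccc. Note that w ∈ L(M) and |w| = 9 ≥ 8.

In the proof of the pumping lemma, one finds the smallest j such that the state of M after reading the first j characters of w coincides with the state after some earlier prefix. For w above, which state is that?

p3

Run of M on w = d d c d d d c c c:
  step 0: p0  (start)
  step 1: p1  (read d: p0→p1)
  step 2: p3  (read d: p1→p3)
  step 3: p7  (read c: p3→p7)
  step 4: p3  (read d: p7→p3)   ← first repeat (p3 seen earlier)
  step 5: p1  (read d: p3→p1)
  step 6: p3  (read d: p1→p3)
  step 7: p7  (read c: p3→p7)
  step 8: p4  (read c: p7→p4)
  step 9: p6  (read c: p4→p6)

The earliest repeat is at step j = 4: M is in p3, which it already visited at step i = 2.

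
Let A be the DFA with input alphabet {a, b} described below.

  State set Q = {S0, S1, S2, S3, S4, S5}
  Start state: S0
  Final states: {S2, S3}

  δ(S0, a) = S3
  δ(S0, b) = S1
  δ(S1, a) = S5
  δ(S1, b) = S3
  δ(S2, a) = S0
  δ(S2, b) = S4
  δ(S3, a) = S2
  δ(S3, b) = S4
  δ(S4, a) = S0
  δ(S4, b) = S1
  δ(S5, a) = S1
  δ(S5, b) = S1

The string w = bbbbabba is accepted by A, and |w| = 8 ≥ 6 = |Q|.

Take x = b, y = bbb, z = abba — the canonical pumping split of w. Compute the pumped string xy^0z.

xy⁰z = xz = b·abba = babba.
Reading y = bbb takes A from S1 back to S1, so after x the machine is still in S1, and z then leads to the accepting state S2. Hence babba ∈ L(A).

babba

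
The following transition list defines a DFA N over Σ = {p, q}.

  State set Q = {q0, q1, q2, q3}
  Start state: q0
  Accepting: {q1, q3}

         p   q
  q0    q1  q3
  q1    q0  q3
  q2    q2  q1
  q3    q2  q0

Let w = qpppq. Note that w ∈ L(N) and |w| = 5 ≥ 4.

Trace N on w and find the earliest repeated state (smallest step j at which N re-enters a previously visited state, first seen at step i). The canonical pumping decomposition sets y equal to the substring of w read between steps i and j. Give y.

p

Run of N on w = q p p p q:
  step 0: q0  (start)
  step 1: q3  (read q: q0→q3)
  step 2: q2  (read p: q3→q2)
  step 3: q2  (read p: q2→q2)   ← first repeat (q2 seen earlier)
  step 4: q2  (read p: q2→q2)
  step 5: q1  (read q: q2→q1)

So i = 2, j = 3, giving x = w[0:2] = qp, y = w[2:3] = p, z = w[3:5] = pq.
Check: |xy| = 3 ≤ 4 and |y| = 1 ≥ 1. Reading y takes N from q2 back to q2, so every xyⁱz is accepted.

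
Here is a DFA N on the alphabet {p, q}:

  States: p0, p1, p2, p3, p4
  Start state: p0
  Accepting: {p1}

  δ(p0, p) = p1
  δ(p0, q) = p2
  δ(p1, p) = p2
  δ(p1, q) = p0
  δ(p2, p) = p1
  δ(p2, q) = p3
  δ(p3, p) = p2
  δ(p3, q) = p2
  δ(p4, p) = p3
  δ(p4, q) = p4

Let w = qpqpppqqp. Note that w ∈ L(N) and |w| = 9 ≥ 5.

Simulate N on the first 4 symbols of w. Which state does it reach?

p1

State sequence: p0 -q-> p2 -p-> p1 -q-> p0 -p-> p1

After reading 4 characters, N is in state p1.
(This kind of state-tracing is the core of the pumping-lemma construction: with 5 states, pigeonhole forces a repeat within the first 5 steps.)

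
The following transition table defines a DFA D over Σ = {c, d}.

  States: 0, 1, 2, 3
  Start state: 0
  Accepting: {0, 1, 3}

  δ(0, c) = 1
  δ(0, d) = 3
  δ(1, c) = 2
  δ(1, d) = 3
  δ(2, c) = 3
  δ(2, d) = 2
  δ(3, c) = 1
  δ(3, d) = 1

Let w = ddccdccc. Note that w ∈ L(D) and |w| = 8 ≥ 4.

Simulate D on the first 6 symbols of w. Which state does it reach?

2

Run of D on the first 6 characters of w = d d c c d c:
  step 0: 0  (start)
  step 1: 3  (read d: 0→3)
  step 2: 1  (read d: 3→1)
  step 3: 2  (read c: 1→2)
  step 4: 3  (read c: 2→3)
  step 5: 1  (read d: 3→1)
  step 6: 2  (read c: 1→2)

After reading 6 characters, D is in state 2.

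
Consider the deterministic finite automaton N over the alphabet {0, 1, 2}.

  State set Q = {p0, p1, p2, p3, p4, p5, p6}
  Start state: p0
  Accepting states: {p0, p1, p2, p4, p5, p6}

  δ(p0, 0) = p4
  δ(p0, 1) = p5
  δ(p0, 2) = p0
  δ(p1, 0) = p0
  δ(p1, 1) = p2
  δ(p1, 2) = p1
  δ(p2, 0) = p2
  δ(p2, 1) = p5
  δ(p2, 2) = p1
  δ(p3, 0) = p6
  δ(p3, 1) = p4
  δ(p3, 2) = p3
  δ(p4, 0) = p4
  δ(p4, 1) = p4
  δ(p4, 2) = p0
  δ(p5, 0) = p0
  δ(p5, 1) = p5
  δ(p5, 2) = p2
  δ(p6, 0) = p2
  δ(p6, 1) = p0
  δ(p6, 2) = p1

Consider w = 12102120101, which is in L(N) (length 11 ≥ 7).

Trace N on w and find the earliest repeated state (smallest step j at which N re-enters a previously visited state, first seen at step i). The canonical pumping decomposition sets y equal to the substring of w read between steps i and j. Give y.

21

State sequence: p0 -1-> p5 -2-> p2 -1-> p5 -0-> p0 -2-> p0 -1-> p5 -2-> p2 -0-> p2 -1-> p5 -0-> p0 -1-> p5
First repeat at step 3: p5 was already visited.

So i = 1, j = 3, giving x = w[0:1] = 1, y = w[1:3] = 21, z = w[3:11] = 02120101.
Check: |xy| = 3 ≤ 7 and |y| = 2 ≥ 1. Reading y takes N from p5 back to p5, so every xyⁱz is accepted.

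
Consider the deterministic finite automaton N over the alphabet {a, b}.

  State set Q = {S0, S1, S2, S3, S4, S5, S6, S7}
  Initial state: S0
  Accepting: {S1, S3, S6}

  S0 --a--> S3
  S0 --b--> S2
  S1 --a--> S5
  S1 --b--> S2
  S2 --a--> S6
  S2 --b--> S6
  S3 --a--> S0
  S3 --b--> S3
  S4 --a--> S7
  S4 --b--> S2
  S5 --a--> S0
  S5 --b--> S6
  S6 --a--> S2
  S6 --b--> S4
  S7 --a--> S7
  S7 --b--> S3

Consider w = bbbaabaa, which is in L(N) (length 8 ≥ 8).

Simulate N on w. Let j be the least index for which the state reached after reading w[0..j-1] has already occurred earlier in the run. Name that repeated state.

S7

State sequence: S0 -b-> S2 -b-> S6 -b-> S4 -a-> S7 -a-> S7 -b-> S3 -a-> S0 -a-> S3
First repeat at step 5: S7 was already visited.

The earliest repeat is at step j = 5: N is in S7, which it already visited at step i = 4.
The DFA has 8 states, so the proof of the pumping lemma guarantees a repeated state among the first 8+1 visited; the segment between the two visits is the pumpable y.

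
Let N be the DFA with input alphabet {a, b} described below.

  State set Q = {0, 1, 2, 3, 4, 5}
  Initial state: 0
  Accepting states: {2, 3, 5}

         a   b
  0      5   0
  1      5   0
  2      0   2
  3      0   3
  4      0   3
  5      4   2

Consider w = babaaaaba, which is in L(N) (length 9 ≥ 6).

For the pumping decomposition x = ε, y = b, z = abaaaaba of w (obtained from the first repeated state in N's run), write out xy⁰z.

xy⁰z = xz = ε·abaaaaba = abaaaaba.
Reading y = b takes N from 0 back to 0, so after x the machine is still in 0, and z then leads to the accepting state 5. Hence abaaaaba ∈ L(N).

abaaaaba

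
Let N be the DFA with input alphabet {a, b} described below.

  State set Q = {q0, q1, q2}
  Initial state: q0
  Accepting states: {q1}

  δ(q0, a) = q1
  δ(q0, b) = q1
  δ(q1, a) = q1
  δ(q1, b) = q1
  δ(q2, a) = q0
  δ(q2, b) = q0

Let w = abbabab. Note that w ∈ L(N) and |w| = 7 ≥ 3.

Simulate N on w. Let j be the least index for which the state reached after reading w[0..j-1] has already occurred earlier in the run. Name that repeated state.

State sequence: q0 -a-> q1 -b-> q1 -b-> q1 -a-> q1 -b-> q1 -a-> q1 -b-> q1
First repeat at step 2: q1 was already visited.

The earliest repeat is at step j = 2: N is in q1, which it already visited at step i = 1.
The DFA has 3 states, so the proof of the pumping lemma guarantees a repeated state among the first 3+1 visited; the segment between the two visits is the pumpable y.

q1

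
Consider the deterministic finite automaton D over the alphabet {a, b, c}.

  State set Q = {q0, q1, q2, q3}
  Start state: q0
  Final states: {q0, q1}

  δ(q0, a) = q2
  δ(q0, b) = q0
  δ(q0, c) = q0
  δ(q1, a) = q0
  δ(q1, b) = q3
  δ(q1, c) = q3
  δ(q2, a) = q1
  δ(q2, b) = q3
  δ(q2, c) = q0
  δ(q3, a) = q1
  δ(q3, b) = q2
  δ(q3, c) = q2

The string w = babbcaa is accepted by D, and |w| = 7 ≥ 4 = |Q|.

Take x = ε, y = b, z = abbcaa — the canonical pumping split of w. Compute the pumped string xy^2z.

bbabbcaa

xy^2z = ε·b·b·abbcaa = bbabbcaa.
Reading y = b takes D from q0 back to q0, so after x·y·y the machine is still in q0, and z then leads to the accepting state q1. Hence bbabbcaa ∈ L(D).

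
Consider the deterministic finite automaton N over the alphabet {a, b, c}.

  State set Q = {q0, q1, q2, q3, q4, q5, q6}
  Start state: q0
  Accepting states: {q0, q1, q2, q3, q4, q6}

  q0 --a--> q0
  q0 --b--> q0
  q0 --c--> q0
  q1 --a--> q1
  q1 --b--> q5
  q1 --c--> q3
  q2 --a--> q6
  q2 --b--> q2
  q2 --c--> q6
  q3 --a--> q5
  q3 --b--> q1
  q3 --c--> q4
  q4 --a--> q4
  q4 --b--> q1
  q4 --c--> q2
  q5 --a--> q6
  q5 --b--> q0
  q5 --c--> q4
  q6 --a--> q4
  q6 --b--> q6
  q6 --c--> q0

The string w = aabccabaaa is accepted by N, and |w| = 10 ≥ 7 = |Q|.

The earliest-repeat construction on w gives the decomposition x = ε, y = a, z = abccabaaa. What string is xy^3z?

xy^3z = ε·a·a·a·abccabaaa = aaaabccabaaa.
Reading y = a takes N from q0 back to q0, so after x·y·y·y the machine is still in q0, and z then leads to the accepting state q0. Hence aaaabccabaaa ∈ L(N).

aaaabccabaaa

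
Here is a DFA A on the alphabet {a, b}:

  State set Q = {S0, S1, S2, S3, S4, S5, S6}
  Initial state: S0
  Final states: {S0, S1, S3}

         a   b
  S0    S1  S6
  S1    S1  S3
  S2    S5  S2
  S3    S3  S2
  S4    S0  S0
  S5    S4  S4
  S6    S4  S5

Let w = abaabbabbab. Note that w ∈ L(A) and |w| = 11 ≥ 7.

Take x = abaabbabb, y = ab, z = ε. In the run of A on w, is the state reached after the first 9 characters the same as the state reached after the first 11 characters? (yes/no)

no

State sequence: S0 -a-> S1 -b-> S3 -a-> S3 -a-> S3 -b-> S2 -b-> S2 -a-> S5 -b-> S4 -b-> S0 -a-> S1 -b-> S3

After x (step 9): S0. After xy (step 11): S3.
They differ (S0 ≠ S3), so y is not a cycle from the state after x; this split is not the one the pumping-lemma construction produces, and pumping y need not keep the string in L(A).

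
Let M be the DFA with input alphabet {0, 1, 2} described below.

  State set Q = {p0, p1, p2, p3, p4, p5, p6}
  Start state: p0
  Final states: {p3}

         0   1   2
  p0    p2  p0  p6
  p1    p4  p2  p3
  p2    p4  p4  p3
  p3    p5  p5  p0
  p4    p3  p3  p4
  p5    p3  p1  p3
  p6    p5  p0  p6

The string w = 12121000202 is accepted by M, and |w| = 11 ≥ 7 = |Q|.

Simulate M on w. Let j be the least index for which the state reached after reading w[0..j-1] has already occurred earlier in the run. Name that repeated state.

p0

State sequence: p0 -1-> p0 -2-> p6 -1-> p0 -2-> p6 -1-> p0 -0-> p2 -0-> p4 -0-> p3 -2-> p0 -0-> p2 -2-> p3
First repeat at step 1: p0 was already visited.

The earliest repeat is at step j = 1: M is in p0, which it already visited at step i = 0.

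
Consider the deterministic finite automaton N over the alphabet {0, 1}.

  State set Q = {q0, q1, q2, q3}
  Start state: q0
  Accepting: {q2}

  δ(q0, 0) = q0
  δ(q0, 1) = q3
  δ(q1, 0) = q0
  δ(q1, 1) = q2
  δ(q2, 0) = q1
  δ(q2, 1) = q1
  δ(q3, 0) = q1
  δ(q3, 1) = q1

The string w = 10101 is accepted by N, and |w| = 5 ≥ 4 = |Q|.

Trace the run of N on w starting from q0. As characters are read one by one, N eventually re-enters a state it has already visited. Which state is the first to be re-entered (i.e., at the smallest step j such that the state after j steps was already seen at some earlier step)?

q1

Run of N on w = 1 0 1 0 1:
  step 0: q0  (start)
  step 1: q3  (read 1: q0→q3)
  step 2: q1  (read 0: q3→q1)
  step 3: q2  (read 1: q1→q2)
  step 4: q1  (read 0: q2→q1)   ← first repeat (q1 seen earlier)
  step 5: q2  (read 1: q1→q2)

The earliest repeat is at step j = 4: N is in q1, which it already visited at step i = 2.
Since N has 4 states, any run of length ≥ 4 visits 4+1 states, so by pigeonhole some state repeats within the first 4 steps — that repeat gives the pumpable loop.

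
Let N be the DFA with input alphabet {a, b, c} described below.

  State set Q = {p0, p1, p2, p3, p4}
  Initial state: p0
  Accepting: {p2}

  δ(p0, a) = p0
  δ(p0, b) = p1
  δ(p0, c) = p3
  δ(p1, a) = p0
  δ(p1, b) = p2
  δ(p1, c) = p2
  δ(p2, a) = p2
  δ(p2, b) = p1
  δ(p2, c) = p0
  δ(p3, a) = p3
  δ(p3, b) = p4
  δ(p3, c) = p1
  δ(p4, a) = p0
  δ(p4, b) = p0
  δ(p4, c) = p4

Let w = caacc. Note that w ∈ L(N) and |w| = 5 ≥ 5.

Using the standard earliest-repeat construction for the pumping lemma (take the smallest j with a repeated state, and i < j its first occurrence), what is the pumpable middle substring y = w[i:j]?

State sequence: p0 -c-> p3 -a-> p3 -a-> p3 -c-> p1 -c-> p2
First repeat at step 2: p3 was already visited.

So i = 1, j = 2, giving x = w[0:1] = c, y = w[1:2] = a, z = w[2:5] = acc.
Check: |xy| = 2 ≤ 5 and |y| = 1 ≥ 1. Reading y takes N from p3 back to p3, so every xyⁱz is accepted.

a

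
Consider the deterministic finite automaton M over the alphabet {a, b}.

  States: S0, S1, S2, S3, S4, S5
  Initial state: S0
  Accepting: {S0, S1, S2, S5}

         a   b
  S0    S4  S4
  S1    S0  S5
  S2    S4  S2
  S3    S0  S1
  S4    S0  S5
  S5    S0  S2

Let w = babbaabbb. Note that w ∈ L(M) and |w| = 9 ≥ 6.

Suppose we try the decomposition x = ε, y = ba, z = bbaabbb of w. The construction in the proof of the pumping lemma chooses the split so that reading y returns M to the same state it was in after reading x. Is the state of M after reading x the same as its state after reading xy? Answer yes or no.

yes

State sequence: S0 -b-> S4 -a-> S0

After x (step 0): S0. After xy (step 2): S0.
They match, so y = ba drives M around a cycle from S0 back to itself; pumping y any number of times keeps M in S0 before reading z, and xyⁱz ∈ L(M) for every i ≥ 0.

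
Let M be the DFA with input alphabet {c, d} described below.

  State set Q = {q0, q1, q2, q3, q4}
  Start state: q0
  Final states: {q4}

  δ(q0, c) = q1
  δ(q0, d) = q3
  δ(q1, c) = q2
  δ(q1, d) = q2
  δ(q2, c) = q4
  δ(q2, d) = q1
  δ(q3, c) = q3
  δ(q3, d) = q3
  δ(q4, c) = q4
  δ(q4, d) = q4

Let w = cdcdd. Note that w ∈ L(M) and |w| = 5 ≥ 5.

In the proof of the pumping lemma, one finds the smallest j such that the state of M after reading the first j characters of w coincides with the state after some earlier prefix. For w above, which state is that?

Run of M on w = c d c d d:
  step 0: q0  (start)
  step 1: q1  (read c: q0→q1)
  step 2: q2  (read d: q1→q2)
  step 3: q4  (read c: q2→q4)
  step 4: q4  (read d: q4→q4)   ← first repeat (q4 seen earlier)
  step 5: q4  (read d: q4→q4)

The earliest repeat is at step j = 4: M is in q4, which it already visited at step i = 3.

q4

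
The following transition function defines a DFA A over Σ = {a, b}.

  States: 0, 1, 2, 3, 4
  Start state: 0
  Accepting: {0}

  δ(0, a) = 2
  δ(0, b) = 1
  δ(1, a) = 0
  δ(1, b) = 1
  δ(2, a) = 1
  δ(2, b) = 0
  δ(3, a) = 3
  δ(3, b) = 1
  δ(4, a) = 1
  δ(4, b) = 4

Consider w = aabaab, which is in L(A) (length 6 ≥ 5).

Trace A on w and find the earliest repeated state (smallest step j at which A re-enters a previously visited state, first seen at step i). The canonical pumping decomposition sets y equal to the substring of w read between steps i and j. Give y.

State sequence: 0 -a-> 2 -a-> 1 -b-> 1 -a-> 0 -a-> 2 -b-> 0
First repeat at step 3: 1 was already visited.

So i = 2, j = 3, giving x = w[0:2] = aa, y = w[2:3] = b, z = w[3:6] = aab.
Check: |xy| = 3 ≤ 5 and |y| = 1 ≥ 1. Reading y takes A from 1 back to 1, so every xyⁱz is accepted.

b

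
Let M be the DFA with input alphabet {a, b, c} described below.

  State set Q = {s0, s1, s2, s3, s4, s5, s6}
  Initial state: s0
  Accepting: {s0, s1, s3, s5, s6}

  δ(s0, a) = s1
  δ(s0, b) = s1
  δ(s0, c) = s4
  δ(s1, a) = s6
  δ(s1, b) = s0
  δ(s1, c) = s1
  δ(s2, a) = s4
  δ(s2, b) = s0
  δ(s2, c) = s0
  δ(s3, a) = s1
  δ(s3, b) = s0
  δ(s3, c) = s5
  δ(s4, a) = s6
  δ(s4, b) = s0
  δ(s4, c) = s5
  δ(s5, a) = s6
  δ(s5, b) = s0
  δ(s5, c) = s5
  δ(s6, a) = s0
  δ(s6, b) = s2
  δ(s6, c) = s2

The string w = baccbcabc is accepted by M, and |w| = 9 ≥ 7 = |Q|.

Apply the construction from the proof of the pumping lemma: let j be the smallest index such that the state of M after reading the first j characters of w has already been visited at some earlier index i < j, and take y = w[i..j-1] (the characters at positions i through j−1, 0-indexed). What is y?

Run of M on w = b a c c b c a b c:
  step 0: s0  (start)
  step 1: s1  (read b: s0→s1)
  step 2: s6  (read a: s1→s6)
  step 3: s2  (read c: s6→s2)
  step 4: s0  (read c: s2→s0)   ← first repeat (s0 seen earlier)
  step 5: s1  (read b: s0→s1)
  step 6: s1  (read c: s1→s1)
  step 7: s6  (read a: s1→s6)
  step 8: s2  (read b: s6→s2)
  step 9: s0  (read c: s2→s0)

So i = 0, j = 4, giving x = w[0:0] = ε, y = w[0:4] = bacc, z = w[4:9] = bcabc.
Check: |xy| = 4 ≤ 7 and |y| = 4 ≥ 1. Reading y takes M from s0 back to s0, so every xyⁱz is accepted.
The DFA has 7 states, so the proof of the pumping lemma guarantees a repeated state among the first 7+1 visited; the segment between the two visits is the pumpable y.

bacc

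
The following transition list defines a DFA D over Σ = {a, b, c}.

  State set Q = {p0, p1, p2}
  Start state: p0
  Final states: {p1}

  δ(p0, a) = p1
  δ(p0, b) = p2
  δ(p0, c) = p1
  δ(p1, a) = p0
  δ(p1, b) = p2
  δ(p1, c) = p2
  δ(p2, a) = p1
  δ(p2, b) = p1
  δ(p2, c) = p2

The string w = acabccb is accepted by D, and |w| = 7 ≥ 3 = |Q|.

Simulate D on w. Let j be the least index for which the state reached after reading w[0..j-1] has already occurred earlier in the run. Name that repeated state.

State sequence: p0 -a-> p1 -c-> p2 -a-> p1 -b-> p2 -c-> p2 -c-> p2 -b-> p1
First repeat at step 3: p1 was already visited.

The earliest repeat is at step j = 3: D is in p1, which it already visited at step i = 1.
Since D has 3 states, any run of length ≥ 3 visits 3+1 states, so by pigeonhole some state repeats within the first 3 steps — that repeat gives the pumpable loop.

p1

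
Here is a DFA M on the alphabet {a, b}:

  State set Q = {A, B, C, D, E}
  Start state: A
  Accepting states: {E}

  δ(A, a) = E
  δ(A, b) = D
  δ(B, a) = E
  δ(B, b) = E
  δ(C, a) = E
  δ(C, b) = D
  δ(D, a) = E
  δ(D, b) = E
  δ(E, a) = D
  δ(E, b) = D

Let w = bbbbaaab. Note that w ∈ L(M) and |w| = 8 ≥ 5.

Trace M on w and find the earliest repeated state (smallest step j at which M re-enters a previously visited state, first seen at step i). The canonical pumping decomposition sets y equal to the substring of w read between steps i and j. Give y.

bb

Run of M on w = b b b b a a a b:
  step 0: A  (start)
  step 1: D  (read b: A→D)
  step 2: E  (read b: D→E)
  step 3: D  (read b: E→D)   ← first repeat (D seen earlier)
  step 4: E  (read b: D→E)
  step 5: D  (read a: E→D)
  step 6: E  (read a: D→E)
  step 7: D  (read a: E→D)
  step 8: E  (read b: D→E)

So i = 1, j = 3, giving x = w[0:1] = b, y = w[1:3] = bb, z = w[3:8] = baaab.
Check: |xy| = 3 ≤ 5 and |y| = 2 ≥ 1. Reading y takes M from D back to D, so every xyⁱz is accepted.
Since M has 5 states, any run of length ≥ 5 visits 5+1 states, so by pigeonhole some state repeats within the first 5 steps — that repeat gives the pumpable loop.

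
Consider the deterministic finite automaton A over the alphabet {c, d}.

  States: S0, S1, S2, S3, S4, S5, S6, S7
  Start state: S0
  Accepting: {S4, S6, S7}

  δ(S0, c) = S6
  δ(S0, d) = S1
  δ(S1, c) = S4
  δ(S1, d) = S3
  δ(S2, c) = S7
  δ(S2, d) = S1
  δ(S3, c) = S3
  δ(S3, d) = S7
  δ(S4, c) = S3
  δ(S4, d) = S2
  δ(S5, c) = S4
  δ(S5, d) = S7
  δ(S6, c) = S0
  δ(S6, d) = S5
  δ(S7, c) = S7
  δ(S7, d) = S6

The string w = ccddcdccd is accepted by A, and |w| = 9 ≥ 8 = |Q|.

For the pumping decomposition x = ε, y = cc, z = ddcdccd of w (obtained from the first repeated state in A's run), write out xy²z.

ccccddcdccd

xy^2z = ε·cc·cc·ddcdccd = ccccddcdccd.
Reading y = cc takes A from S0 back to S0, so after x·y·y the machine is still in S0, and z then leads to the accepting state S6. Hence ccccddcdccd ∈ L(A).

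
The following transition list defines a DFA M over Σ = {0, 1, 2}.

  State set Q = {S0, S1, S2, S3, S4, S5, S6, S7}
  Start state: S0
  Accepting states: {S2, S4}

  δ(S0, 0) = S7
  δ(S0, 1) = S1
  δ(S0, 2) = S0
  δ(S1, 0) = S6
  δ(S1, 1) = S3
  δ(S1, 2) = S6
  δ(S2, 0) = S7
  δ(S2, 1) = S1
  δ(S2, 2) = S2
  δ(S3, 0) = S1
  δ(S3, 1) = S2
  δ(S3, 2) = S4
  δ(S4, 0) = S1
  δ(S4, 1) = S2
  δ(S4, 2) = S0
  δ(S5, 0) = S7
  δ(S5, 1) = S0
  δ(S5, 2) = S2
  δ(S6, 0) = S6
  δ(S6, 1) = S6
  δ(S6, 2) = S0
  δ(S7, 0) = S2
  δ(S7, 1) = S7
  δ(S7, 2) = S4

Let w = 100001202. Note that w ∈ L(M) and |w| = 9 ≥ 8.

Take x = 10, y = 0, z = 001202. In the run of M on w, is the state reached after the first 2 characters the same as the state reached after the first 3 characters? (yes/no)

Run of M on the first 3 characters of w = 1 0 0:
  step 0: S0  (start)
  step 1: S1  (read 1: S0→S1)
  step 2: S6  (read 0: S1→S6)
  step 3: S6  (read 0: S6→S6)

After x (step 2): S6. After xy (step 3): S6.
They match, so y = 0 drives M around a cycle from S6 back to itself; pumping y any number of times keeps M in S6 before reading z, and xyⁱz ∈ L(M) for every i ≥ 0.

yes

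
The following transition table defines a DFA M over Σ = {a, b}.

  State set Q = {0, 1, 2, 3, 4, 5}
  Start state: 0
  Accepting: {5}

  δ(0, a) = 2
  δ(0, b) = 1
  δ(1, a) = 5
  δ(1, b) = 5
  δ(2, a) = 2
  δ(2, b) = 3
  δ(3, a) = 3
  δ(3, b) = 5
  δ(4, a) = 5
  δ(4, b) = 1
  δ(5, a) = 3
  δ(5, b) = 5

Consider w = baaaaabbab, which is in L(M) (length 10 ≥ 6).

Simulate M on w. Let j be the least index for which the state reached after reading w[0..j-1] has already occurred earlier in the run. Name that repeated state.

Run of M on w = b a a a a a b b a b:
  step 0: 0  (start)
  step 1: 1  (read b: 0→1)
  step 2: 5  (read a: 1→5)
  step 3: 3  (read a: 5→3)
  step 4: 3  (read a: 3→3)   ← first repeat (3 seen earlier)
  step 5: 3  (read a: 3→3)
  step 6: 3  (read a: 3→3)
  step 7: 5  (read b: 3→5)
  step 8: 5  (read b: 5→5)
  step 9: 3  (read a: 5→3)
  step 10: 5  (read b: 3→5)

The earliest repeat is at step j = 4: M is in 3, which it already visited at step i = 3.
Pumping length from the standard proof: p = 6 (the number of states). The repeated state found above gives |xy| = j ≤ 6 and |y| = j − i ≥ 1.

3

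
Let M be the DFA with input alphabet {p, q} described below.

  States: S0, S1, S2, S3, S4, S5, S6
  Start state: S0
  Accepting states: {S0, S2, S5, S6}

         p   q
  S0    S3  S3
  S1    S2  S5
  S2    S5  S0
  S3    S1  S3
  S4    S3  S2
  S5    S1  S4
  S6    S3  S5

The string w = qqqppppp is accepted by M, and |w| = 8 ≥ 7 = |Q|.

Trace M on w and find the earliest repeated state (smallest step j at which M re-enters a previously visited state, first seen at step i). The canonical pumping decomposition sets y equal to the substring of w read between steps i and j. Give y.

q

State sequence: S0 -q-> S3 -q-> S3 -q-> S3 -p-> S1 -p-> S2 -p-> S5 -p-> S1 -p-> S2
First repeat at step 2: S3 was already visited.

So i = 1, j = 2, giving x = w[0:1] = q, y = w[1:2] = q, z = w[2:8] = qppppp.
Check: |xy| = 2 ≤ 7 and |y| = 1 ≥ 1. Reading y takes M from S3 back to S3, so every xyⁱz is accepted.
Pumping length from the standard proof: p = 7 (the number of states). The repeated state found above gives |xy| = j ≤ 7 and |y| = j − i ≥ 1.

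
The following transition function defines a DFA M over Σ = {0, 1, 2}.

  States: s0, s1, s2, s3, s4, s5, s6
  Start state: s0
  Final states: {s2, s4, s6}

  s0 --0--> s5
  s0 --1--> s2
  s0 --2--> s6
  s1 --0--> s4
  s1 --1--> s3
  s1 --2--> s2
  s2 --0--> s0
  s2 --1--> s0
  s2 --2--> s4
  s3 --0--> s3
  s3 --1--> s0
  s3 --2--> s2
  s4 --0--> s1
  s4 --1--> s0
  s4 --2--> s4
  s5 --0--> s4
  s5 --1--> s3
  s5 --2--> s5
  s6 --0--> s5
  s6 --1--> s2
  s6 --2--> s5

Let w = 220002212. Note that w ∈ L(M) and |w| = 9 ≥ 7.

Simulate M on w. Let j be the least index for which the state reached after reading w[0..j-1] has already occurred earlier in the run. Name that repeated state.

Run of M on w = 2 2 0 0 0 2 2 1 2:
  step 0: s0  (start)
  step 1: s6  (read 2: s0→s6)
  step 2: s5  (read 2: s6→s5)
  step 3: s4  (read 0: s5→s4)
  step 4: s1  (read 0: s4→s1)
  step 5: s4  (read 0: s1→s4)   ← first repeat (s4 seen earlier)
  step 6: s4  (read 2: s4→s4)
  step 7: s4  (read 2: s4→s4)
  step 8: s0  (read 1: s4→s0)
  step 9: s6  (read 2: s0→s6)

The earliest repeat is at step j = 5: M is in s4, which it already visited at step i = 3.

s4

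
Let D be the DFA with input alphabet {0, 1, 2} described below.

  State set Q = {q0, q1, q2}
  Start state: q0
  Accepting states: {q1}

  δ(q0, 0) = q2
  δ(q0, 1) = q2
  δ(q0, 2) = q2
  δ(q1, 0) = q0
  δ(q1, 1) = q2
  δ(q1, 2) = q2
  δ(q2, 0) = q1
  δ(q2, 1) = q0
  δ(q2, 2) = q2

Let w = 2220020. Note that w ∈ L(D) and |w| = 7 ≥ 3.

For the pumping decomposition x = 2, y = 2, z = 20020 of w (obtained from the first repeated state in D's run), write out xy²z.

xy^2z = 2·2·2·20020 = 22220020.
Reading y = 2 takes D from q2 back to q2, so after x·y·y the machine is still in q2, and z then leads to the accepting state q1. Hence 22220020 ∈ L(D).

22220020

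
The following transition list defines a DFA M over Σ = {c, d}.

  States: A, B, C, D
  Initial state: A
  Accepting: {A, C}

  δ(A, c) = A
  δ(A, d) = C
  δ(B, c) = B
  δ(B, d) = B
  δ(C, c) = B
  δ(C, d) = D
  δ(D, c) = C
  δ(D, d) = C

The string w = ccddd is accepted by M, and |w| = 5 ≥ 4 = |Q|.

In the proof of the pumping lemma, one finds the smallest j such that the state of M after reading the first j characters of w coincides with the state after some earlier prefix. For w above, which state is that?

State sequence: A -c-> A -c-> A -d-> C -d-> D -d-> C
First repeat at step 1: A was already visited.

The earliest repeat is at step j = 1: M is in A, which it already visited at step i = 0.
The DFA has 4 states, so the proof of the pumping lemma guarantees a repeated state among the first 4+1 visited; the segment between the two visits is the pumpable y.

A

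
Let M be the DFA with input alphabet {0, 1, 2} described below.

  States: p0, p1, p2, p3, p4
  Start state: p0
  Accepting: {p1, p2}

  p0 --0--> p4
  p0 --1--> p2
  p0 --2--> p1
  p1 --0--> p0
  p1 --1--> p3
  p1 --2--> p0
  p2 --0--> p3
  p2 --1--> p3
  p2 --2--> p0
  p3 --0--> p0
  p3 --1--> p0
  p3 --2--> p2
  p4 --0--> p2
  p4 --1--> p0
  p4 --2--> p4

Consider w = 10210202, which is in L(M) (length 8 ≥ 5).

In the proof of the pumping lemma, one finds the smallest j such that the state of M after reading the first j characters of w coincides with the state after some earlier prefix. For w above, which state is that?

Run of M on w = 1 0 2 1 0 2 0 2:
  step 0: p0  (start)
  step 1: p2  (read 1: p0→p2)
  step 2: p3  (read 0: p2→p3)
  step 3: p2  (read 2: p3→p2)   ← first repeat (p2 seen earlier)
  step 4: p3  (read 1: p2→p3)
  step 5: p0  (read 0: p3→p0)
  step 6: p1  (read 2: p0→p1)
  step 7: p0  (read 0: p1→p0)
  step 8: p1  (read 2: p0→p1)

The earliest repeat is at step j = 3: M is in p2, which it already visited at step i = 1.
Pumping length from the standard proof: p = 5 (the number of states). The repeated state found above gives |xy| = j ≤ 5 and |y| = j − i ≥ 1.

p2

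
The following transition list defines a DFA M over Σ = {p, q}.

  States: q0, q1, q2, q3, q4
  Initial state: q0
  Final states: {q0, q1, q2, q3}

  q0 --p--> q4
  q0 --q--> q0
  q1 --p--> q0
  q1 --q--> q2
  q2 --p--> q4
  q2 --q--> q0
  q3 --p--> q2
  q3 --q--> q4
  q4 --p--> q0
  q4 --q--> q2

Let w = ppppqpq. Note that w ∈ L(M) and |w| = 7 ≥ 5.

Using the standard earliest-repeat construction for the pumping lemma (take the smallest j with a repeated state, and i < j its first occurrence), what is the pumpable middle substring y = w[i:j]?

pp

Run of M on w = p p p p q p q:
  step 0: q0  (start)
  step 1: q4  (read p: q0→q4)
  step 2: q0  (read p: q4→q0)   ← first repeat (q0 seen earlier)
  step 3: q4  (read p: q0→q4)
  step 4: q0  (read p: q4→q0)
  step 5: q0  (read q: q0→q0)
  step 6: q4  (read p: q0→q4)
  step 7: q2  (read q: q4→q2)

So i = 0, j = 2, giving x = w[0:0] = ε, y = w[0:2] = pp, z = w[2:7] = ppqpq.
Check: |xy| = 2 ≤ 5 and |y| = 2 ≥ 1. Reading y takes M from q0 back to q0, so every xyⁱz is accepted.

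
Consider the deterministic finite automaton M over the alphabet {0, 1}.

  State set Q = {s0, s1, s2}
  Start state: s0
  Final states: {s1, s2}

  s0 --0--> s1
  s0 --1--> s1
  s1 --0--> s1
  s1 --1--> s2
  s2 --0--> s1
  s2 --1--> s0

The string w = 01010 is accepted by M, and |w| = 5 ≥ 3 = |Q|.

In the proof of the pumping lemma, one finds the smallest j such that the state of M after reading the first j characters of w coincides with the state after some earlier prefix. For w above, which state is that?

s1

Run of M on w = 0 1 0 1 0:
  step 0: s0  (start)
  step 1: s1  (read 0: s0→s1)
  step 2: s2  (read 1: s1→s2)
  step 3: s1  (read 0: s2→s1)   ← first repeat (s1 seen earlier)
  step 4: s2  (read 1: s1→s2)
  step 5: s1  (read 0: s2→s1)

The earliest repeat is at step j = 3: M is in s1, which it already visited at step i = 1.
Pumping length from the standard proof: p = 3 (the number of states). The repeated state found above gives |xy| = j ≤ 3 and |y| = j − i ≥ 1.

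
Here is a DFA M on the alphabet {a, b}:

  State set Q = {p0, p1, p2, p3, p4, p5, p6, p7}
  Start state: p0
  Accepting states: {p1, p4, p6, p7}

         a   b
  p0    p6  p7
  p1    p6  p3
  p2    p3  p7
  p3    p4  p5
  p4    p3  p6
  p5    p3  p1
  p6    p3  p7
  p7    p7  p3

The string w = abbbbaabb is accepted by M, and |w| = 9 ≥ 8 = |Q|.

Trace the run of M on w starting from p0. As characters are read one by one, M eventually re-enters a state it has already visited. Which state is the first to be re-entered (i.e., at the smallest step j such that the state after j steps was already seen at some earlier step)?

State sequence: p0 -a-> p6 -b-> p7 -b-> p3 -b-> p5 -b-> p1 -a-> p6 -a-> p3 -b-> p5 -b-> p1
First repeat at step 6: p6 was already visited.

The earliest repeat is at step j = 6: M is in p6, which it already visited at step i = 1.
Since M has 8 states, any run of length ≥ 8 visits 8+1 states, so by pigeonhole some state repeats within the first 8 steps — that repeat gives the pumpable loop.

p6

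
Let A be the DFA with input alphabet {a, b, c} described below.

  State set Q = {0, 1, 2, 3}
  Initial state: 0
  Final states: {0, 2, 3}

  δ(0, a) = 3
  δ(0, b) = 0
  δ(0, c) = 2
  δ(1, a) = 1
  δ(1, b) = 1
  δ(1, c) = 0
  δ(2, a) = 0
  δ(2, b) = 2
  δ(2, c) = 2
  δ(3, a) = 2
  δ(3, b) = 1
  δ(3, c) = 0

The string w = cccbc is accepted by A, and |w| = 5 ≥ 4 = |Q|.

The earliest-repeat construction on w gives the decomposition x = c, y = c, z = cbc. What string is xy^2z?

xy^2z = c·c·c·cbc = ccccbc.
Reading y = c takes A from 2 back to 2, so after x·y·y the machine is still in 2, and z then leads to the accepting state 2. Hence ccccbc ∈ L(A).

ccccbc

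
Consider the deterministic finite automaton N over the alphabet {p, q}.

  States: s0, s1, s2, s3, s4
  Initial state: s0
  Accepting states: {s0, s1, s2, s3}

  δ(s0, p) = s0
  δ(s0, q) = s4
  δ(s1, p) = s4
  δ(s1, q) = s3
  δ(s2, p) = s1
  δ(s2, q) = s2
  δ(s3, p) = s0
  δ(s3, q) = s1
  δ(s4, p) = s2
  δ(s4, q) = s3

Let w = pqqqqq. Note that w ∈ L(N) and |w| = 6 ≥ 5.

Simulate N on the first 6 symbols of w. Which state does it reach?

Run of N on the first 6 characters of w = p q q q q q:
  step 0: s0  (start)
  step 1: s0  (read p: s0→s0)
  step 2: s4  (read q: s0→s4)
  step 3: s3  (read q: s4→s3)
  step 4: s1  (read q: s3→s1)
  step 5: s3  (read q: s1→s3)
  step 6: s1  (read q: s3→s1)

After reading 6 characters, N is in state s1.

s1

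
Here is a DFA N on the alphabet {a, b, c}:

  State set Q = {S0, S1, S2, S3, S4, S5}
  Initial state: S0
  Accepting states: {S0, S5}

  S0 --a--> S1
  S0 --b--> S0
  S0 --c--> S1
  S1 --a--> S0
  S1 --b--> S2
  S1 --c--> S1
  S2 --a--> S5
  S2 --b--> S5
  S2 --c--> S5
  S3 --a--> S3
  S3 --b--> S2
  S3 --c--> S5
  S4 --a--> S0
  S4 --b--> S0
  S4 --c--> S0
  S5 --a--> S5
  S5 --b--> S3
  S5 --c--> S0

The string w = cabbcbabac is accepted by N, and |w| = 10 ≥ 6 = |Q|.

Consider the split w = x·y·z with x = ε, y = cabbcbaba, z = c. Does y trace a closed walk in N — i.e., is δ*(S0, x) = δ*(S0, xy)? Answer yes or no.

State sequence: S0 -c-> S1 -a-> S0 -b-> S0 -b-> S0 -c-> S1 -b-> S2 -a-> S5 -b-> S3 -a-> S3

After x (step 0): S0. After xy (step 9): S3.
They differ (S0 ≠ S3), so y is not a cycle from the state after x; this split is not the one the pumping-lemma construction produces, and pumping y need not keep the string in L(N).

no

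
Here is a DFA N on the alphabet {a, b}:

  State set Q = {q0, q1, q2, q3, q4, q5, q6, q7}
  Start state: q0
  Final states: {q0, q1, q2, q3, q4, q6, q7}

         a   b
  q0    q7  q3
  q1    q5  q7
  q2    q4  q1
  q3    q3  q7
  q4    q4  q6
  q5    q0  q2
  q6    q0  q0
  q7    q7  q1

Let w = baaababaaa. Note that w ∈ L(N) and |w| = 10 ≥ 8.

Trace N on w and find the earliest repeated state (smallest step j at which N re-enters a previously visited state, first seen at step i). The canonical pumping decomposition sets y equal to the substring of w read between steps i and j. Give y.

a

State sequence: q0 -b-> q3 -a-> q3 -a-> q3 -a-> q3 -b-> q7 -a-> q7 -b-> q1 -a-> q5 -a-> q0 -a-> q7
First repeat at step 2: q3 was already visited.

So i = 1, j = 2, giving x = w[0:1] = b, y = w[1:2] = a, z = w[2:10] = aababaaa.
Check: |xy| = 2 ≤ 8 and |y| = 1 ≥ 1. Reading y takes N from q3 back to q3, so every xyⁱz is accepted.
Pumping length from the standard proof: p = 8 (the number of states). The repeated state found above gives |xy| = j ≤ 8 and |y| = j − i ≥ 1.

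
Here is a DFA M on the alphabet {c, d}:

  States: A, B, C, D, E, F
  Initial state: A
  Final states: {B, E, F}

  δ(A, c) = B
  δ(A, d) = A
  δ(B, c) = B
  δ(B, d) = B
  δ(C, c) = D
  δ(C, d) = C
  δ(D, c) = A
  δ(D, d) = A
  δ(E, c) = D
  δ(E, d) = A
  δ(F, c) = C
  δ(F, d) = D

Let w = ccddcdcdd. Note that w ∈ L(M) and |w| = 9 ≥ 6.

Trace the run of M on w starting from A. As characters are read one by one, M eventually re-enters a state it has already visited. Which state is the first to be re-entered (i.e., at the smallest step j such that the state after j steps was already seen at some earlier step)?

B

Run of M on w = c c d d c d c d d:
  step 0: A  (start)
  step 1: B  (read c: A→B)
  step 2: B  (read c: B→B)   ← first repeat (B seen earlier)
  step 3: B  (read d: B→B)
  step 4: B  (read d: B→B)
  step 5: B  (read c: B→B)
  step 6: B  (read d: B→B)
  step 7: B  (read c: B→B)
  step 8: B  (read d: B→B)
  step 9: B  (read d: B→B)

The earliest repeat is at step j = 2: M is in B, which it already visited at step i = 1.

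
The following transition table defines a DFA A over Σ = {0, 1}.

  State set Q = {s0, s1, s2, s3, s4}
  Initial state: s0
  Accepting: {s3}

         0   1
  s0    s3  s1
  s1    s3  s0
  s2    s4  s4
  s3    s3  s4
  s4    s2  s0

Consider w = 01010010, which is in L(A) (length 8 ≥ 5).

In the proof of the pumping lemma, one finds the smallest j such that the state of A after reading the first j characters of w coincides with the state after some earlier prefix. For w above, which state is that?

Run of A on w = 0 1 0 1 0 0 1 0:
  step 0: s0  (start)
  step 1: s3  (read 0: s0→s3)
  step 2: s4  (read 1: s3→s4)
  step 3: s2  (read 0: s4→s2)
  step 4: s4  (read 1: s2→s4)   ← first repeat (s4 seen earlier)
  step 5: s2  (read 0: s4→s2)
  step 6: s4  (read 0: s2→s4)
  step 7: s0  (read 1: s4→s0)
  step 8: s3  (read 0: s0→s3)

The earliest repeat is at step j = 4: A is in s4, which it already visited at step i = 2.
The DFA has 5 states, so the proof of the pumping lemma guarantees a repeated state among the first 5+1 visited; the segment between the two visits is the pumpable y.

s4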